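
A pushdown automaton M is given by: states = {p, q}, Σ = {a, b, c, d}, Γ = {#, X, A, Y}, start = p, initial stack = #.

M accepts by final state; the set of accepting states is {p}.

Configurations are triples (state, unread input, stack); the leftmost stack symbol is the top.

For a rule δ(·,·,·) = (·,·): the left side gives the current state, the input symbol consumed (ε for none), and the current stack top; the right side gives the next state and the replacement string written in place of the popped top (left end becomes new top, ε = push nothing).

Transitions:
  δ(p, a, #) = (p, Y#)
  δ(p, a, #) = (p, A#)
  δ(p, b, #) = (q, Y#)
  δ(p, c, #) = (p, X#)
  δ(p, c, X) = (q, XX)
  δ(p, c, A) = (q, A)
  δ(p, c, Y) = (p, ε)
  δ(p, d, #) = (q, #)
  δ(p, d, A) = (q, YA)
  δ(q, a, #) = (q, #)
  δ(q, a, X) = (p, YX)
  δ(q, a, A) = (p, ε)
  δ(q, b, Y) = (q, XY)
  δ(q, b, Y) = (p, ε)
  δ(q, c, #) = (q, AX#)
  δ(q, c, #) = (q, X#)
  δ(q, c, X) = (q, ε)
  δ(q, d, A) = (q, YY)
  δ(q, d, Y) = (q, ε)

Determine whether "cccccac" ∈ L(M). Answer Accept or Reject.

Accept

One accepting computation: (p, cccccac, #) ⊢ (p, ccccac, X#) ⊢ (q, cccac, XX#) ⊢ (q, ccac, X#) ⊢ (q, cac, #) ⊢ (q, ac, X#) ⊢ (p, c, YX#) ⊢ (p, ε, X#)
All input consumed and state p ∈ F.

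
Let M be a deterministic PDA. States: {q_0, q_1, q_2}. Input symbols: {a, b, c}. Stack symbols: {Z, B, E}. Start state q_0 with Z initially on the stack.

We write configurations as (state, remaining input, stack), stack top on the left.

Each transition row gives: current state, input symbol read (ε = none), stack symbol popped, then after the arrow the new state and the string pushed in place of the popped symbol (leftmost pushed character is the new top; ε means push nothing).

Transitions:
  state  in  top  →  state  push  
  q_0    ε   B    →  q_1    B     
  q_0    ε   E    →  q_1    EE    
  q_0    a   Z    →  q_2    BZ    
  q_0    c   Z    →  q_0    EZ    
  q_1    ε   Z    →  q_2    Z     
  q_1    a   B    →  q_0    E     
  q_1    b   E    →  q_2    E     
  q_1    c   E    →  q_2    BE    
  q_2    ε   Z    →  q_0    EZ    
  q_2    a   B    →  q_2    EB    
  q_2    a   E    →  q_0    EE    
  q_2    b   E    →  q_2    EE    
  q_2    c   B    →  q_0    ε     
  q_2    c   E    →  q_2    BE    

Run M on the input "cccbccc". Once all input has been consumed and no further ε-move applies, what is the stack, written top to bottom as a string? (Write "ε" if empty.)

BEEEEZ

(q_0, cccbccc, Z)
  read c, top Z: go to q_0, push EZ → (q_0, ccbccc, EZ)
  ε-move, top E: go to q_1, push EE → (q_1, ccbccc, EEZ)
  read c, top E: go to q_2, push BE → (q_2, cbccc, BEEZ)
  read c, top B: go to q_0, push ε → (q_0, bccc, EEZ)
  ε-move, top E: go to q_1, push EE → (q_1, bccc, EEEZ)
  read b, top E: go to q_2, push E → (q_2, ccc, EEEZ)
  read c, top E: go to q_2, push BE → (q_2, cc, BEEEZ)
  read c, top B: go to q_0, push ε → (q_0, c, EEEZ)
  ε-move, top E: go to q_1, push EE → (q_1, c, EEEEZ)
  read c, top E: go to q_2, push BE → (q_2, ε, BEEEEZ)
All input consumed in state q_2 with stack BEEEEZ.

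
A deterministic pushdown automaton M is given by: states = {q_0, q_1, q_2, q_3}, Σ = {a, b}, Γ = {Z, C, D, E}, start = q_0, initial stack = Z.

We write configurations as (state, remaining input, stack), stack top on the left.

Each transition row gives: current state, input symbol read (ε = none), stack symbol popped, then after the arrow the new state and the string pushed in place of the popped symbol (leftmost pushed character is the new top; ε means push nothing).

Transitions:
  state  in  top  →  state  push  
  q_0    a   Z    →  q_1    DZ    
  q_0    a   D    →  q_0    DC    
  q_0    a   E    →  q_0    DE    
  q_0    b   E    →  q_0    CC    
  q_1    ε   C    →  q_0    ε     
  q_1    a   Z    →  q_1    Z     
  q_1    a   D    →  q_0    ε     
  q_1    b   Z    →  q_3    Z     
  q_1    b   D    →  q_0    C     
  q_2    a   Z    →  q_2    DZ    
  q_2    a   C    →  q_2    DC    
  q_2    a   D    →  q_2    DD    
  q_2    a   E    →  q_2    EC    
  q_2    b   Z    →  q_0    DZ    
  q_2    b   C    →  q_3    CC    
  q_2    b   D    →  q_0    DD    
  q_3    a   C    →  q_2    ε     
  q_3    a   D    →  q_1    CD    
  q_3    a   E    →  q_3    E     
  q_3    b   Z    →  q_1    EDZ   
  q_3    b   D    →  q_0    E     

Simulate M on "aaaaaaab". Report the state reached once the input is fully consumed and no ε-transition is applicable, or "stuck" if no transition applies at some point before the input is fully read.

(q_0, aaaaaaab, Z)
  read a, top Z: go to q_1, push DZ → (q_1, aaaaaab, DZ)
  read a, top D: go to q_0, push ε → (q_0, aaaaab, Z)
  read a, top Z: go to q_1, push DZ → (q_1, aaaab, DZ)
  read a, top D: go to q_0, push ε → (q_0, aaab, Z)
  read a, top Z: go to q_1, push DZ → (q_1, aab, DZ)
  read a, top D: go to q_0, push ε → (q_0, ab, Z)
  read a, top Z: go to q_1, push DZ → (q_1, b, DZ)
  read b, top D: go to q_0, push C → (q_0, ε, CZ)
All input consumed; M is in state q_0.

q_0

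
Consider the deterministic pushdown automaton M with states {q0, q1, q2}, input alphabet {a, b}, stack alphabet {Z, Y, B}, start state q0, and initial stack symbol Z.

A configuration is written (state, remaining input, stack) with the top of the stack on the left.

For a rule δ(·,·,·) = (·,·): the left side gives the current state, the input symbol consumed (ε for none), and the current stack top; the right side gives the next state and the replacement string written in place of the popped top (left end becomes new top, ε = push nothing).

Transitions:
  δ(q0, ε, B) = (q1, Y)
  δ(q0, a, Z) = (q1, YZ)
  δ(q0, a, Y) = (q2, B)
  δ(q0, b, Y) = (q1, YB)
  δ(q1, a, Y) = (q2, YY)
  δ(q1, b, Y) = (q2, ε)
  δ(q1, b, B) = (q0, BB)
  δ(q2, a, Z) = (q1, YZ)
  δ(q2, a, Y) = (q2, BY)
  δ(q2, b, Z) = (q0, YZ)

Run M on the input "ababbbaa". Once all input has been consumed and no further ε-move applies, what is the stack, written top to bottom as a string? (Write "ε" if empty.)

BYYBZ

(q0, ababbbaa, Z)
  read a, top Z: go to q1, push YZ → (q1, babbbaa, YZ)
  read b, top Y: go to q2, push ε → (q2, abbbaa, Z)
  read a, top Z: go to q1, push YZ → (q1, bbbaa, YZ)
  read b, top Y: go to q2, push ε → (q2, bbaa, Z)
  read b, top Z: go to q0, push YZ → (q0, baa, YZ)
  read b, top Y: go to q1, push YB → (q1, aa, YBZ)
  read a, top Y: go to q2, push YY → (q2, a, YYBZ)
  read a, top Y: go to q2, push BY → (q2, ε, BYYBZ)
All input consumed in state q2 with stack BYYBZ.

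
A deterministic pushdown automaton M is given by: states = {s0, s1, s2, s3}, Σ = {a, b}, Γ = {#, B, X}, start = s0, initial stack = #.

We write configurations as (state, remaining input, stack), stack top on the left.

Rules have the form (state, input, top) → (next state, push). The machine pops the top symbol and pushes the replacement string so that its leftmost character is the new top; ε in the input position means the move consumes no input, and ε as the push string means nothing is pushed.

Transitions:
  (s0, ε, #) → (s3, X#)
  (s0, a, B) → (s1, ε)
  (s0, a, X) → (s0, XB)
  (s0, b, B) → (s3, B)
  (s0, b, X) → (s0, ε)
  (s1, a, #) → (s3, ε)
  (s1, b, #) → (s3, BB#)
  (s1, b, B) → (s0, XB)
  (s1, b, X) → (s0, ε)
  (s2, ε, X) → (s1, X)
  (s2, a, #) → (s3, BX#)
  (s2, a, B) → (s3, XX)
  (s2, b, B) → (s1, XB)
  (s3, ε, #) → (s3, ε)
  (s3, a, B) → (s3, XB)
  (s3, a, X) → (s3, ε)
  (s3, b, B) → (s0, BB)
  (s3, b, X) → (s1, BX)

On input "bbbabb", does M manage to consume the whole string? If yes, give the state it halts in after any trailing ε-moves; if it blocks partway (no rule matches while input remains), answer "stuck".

(s0, bbbabb, #)
  ε-move, top #: go to s3, push X# → (s3, bbbabb, X#)
  read b, top X: go to s1, push BX → (s1, bbabb, BX#)
  read b, top B: go to s0, push XB → (s0, babb, XBX#)
  read b, top X: go to s0, push ε → (s0, abb, BX#)
  read a, top B: go to s1, push ε → (s1, bb, X#)
  read b, top X: go to s0, push ε → (s0, b, #)
  ε-move, top #: go to s3, push X# → (s3, b, X#)
  read b, top X: go to s1, push BX → (s1, ε, BX#)
All input consumed; M is in state s1.

s1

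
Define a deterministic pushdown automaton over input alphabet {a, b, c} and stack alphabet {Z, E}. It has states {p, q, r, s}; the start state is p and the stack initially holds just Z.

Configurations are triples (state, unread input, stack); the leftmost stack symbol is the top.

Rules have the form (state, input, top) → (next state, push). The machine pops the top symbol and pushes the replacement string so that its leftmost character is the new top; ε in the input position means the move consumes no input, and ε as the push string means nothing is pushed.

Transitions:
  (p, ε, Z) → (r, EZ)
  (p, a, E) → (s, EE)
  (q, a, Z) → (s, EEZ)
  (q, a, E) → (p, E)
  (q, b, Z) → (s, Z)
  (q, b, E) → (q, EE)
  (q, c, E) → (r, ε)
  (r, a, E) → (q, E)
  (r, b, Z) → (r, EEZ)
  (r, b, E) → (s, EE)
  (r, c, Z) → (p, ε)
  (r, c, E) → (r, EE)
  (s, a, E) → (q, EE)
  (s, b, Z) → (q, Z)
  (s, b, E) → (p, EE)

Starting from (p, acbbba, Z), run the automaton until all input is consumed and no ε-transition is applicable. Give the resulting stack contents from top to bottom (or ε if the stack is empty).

EEEEEZ

(p, acbbba, Z)
  ε-move, top Z: go to r, push EZ → (r, acbbba, EZ)
  read a, top E: go to q, push E → (q, cbbba, EZ)
  read c, top E: go to r, push ε → (r, bbba, Z)
  read b, top Z: go to r, push EEZ → (r, bba, EEZ)
  read b, top E: go to s, push EE → (s, ba, EEEZ)
  read b, top E: go to p, push EE → (p, a, EEEEZ)
  read a, top E: go to s, push EE → (s, ε, EEEEEZ)
All input consumed in state s with stack EEEEEZ.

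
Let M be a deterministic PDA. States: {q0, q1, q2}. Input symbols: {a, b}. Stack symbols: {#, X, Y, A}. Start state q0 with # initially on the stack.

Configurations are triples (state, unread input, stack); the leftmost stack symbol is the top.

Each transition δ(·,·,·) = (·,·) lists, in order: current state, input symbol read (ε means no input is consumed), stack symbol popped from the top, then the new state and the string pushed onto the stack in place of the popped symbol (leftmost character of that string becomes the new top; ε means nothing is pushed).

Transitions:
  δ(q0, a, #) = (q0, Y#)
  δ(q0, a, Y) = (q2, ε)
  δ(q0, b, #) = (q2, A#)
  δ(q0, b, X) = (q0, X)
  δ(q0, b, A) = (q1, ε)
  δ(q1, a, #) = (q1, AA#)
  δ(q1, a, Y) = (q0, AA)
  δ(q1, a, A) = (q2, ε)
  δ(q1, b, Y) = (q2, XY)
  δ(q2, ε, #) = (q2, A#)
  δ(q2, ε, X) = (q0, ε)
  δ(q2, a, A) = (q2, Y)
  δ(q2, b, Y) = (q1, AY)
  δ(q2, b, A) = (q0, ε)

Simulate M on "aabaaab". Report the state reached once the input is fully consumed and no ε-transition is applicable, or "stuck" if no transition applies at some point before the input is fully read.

(q0, aabaaab, #)
  read a, top #: go to q0, push Y# → (q0, abaaab, Y#)
  read a, top Y: go to q2, push ε → (q2, baaab, #)
  ε-move, top #: go to q2, push A# → (q2, baaab, A#)
  read b, top A: go to q0, push ε → (q0, aaab, #)
  read a, top #: go to q0, push Y# → (q0, aab, Y#)
  read a, top Y: go to q2, push ε → (q2, ab, #)
  ε-move, top #: go to q2, push A# → (q2, ab, A#)
  read a, top A: go to q2, push Y → (q2, b, Y#)
  read b, top Y: go to q1, push AY → (q1, ε, AY#)
All input consumed; M is in state q1.

q1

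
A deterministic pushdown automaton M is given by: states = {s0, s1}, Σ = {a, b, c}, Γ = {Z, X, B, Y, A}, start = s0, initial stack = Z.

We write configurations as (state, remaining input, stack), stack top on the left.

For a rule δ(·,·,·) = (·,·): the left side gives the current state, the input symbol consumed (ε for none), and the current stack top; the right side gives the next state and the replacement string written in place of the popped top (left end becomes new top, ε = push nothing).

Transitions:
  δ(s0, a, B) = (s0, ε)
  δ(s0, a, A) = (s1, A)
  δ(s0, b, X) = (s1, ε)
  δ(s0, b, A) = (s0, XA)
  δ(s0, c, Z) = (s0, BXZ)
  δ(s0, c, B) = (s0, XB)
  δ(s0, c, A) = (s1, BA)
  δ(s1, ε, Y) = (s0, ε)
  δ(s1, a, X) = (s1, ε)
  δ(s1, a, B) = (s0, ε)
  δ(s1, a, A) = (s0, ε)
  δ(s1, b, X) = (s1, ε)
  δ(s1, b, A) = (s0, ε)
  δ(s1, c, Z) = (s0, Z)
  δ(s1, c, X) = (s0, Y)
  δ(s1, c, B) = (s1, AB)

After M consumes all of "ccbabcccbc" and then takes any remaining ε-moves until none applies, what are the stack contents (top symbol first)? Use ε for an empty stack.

ABXZ

(s0, ccbabcccbc, Z)
  read c, top Z: go to s0, push BXZ → (s0, cbabcccbc, BXZ)
  read c, top B: go to s0, push XB → (s0, babcccbc, XBXZ)
  read b, top X: go to s1, push ε → (s1, abcccbc, BXZ)
  read a, top B: go to s0, push ε → (s0, bcccbc, XZ)
  read b, top X: go to s1, push ε → (s1, cccbc, Z)
  read c, top Z: go to s0, push Z → (s0, ccbc, Z)
  read c, top Z: go to s0, push BXZ → (s0, cbc, BXZ)
  read c, top B: go to s0, push XB → (s0, bc, XBXZ)
  read b, top X: go to s1, push ε → (s1, c, BXZ)
  read c, top B: go to s1, push AB → (s1, ε, ABXZ)
All input consumed in state s1 with stack ABXZ.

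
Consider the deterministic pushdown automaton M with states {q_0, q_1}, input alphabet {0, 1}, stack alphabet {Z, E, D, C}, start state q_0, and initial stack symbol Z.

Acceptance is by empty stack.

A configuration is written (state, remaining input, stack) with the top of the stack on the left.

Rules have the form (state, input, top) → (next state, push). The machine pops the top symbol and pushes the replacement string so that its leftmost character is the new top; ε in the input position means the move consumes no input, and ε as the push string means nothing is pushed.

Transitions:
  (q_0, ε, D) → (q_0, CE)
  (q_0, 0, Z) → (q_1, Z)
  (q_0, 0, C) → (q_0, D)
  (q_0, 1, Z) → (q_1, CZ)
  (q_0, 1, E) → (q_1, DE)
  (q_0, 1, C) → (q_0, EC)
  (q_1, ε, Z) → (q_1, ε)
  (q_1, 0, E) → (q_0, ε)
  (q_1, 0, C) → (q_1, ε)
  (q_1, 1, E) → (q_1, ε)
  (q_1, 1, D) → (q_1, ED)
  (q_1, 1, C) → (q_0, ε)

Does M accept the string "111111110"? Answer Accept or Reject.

Accept

(q_0, 111111110, Z)
  read 1, top Z: go to q_1, push CZ → (q_1, 11111110, CZ)
  read 1, top C: go to q_0, push ε → (q_0, 1111110, Z)
  read 1, top Z: go to q_1, push CZ → (q_1, 111110, CZ)
  read 1, top C: go to q_0, push ε → (q_0, 11110, Z)
  read 1, top Z: go to q_1, push CZ → (q_1, 1110, CZ)
  read 1, top C: go to q_0, push ε → (q_0, 110, Z)
  read 1, top Z: go to q_1, push CZ → (q_1, 10, CZ)
  read 1, top C: go to q_0, push ε → (q_0, 0, Z)
  read 0, top Z: go to q_1, push Z → (q_1, ε, Z)
  ε-move, top Z: go to q_1, push ε → (q_1, ε, ε)
All input consumed and the stack is empty.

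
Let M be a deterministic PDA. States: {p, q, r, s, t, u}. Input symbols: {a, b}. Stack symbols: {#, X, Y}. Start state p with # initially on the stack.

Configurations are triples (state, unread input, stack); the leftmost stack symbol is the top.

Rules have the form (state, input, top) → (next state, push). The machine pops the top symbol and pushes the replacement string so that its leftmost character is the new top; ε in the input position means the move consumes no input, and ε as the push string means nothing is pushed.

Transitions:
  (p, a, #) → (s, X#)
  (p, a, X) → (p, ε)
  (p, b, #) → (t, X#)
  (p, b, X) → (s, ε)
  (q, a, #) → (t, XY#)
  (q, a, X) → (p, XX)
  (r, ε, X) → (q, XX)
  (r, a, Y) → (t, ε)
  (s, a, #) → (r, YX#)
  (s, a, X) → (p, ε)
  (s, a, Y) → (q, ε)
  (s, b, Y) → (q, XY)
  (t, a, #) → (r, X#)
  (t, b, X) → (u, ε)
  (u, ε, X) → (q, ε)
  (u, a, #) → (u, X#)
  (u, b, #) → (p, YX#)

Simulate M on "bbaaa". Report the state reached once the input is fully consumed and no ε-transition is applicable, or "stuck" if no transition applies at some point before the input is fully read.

(p, bbaaa, #)
  read b, top #: go to t, push X# → (t, baaa, X#)
  read b, top X: go to u, push ε → (u, aaa, #)
  read a, top #: go to u, push X# → (u, aa, X#)
  ε-move, top X: go to q, push ε → (q, aa, #)
  read a, top #: go to t, push XY# → (t, a, XY#)
No transition for (t, a, top X); M blocks with input a remaining.

stuck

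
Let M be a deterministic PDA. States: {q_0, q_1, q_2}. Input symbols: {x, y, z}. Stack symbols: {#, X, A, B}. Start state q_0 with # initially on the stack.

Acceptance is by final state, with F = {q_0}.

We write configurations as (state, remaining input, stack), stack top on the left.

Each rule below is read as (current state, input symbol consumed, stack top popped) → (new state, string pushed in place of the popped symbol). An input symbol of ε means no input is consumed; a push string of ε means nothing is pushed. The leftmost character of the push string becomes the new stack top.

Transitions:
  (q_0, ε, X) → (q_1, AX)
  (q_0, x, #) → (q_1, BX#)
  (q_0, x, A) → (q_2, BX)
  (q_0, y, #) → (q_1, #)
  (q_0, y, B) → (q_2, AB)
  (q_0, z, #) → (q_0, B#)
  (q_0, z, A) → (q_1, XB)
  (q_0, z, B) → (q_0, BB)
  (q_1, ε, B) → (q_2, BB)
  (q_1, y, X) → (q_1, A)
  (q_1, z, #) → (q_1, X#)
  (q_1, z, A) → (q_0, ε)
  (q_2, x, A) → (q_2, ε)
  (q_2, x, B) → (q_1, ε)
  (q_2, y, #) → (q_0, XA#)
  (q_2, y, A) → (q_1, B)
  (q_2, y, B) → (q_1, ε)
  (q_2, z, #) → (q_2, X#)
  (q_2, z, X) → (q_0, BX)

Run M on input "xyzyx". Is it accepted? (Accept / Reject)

Reject

(q_0, xyzyx, #) ⊢ (q_1, yzyx, BX#) ⊢ (q_2, yzyx, BBX#) ⊢ (q_1, zyx, BX#) ⊢ (q_2, zyx, BBX#)
No transition applies at (q_2, zyx, BBX#); input not fully consumed.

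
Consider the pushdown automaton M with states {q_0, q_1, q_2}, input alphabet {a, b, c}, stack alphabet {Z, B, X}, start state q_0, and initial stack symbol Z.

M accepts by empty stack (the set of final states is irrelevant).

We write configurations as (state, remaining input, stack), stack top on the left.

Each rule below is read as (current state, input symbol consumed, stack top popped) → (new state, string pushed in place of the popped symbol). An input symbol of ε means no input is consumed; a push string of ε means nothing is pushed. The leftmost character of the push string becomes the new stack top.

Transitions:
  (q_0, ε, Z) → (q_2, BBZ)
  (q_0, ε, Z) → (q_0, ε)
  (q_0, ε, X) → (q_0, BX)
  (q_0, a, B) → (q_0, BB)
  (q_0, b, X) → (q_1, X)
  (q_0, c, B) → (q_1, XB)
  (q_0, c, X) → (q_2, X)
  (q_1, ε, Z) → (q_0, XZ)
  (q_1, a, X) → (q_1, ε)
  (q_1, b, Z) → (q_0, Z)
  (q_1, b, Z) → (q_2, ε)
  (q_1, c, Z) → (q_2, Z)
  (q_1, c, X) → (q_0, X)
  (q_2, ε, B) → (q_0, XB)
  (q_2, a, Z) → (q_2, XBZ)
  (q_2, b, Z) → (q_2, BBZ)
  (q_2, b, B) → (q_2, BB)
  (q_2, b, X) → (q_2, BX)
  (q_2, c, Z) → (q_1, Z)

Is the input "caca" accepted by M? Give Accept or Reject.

Reject

No computation consumes all input and empties the stack.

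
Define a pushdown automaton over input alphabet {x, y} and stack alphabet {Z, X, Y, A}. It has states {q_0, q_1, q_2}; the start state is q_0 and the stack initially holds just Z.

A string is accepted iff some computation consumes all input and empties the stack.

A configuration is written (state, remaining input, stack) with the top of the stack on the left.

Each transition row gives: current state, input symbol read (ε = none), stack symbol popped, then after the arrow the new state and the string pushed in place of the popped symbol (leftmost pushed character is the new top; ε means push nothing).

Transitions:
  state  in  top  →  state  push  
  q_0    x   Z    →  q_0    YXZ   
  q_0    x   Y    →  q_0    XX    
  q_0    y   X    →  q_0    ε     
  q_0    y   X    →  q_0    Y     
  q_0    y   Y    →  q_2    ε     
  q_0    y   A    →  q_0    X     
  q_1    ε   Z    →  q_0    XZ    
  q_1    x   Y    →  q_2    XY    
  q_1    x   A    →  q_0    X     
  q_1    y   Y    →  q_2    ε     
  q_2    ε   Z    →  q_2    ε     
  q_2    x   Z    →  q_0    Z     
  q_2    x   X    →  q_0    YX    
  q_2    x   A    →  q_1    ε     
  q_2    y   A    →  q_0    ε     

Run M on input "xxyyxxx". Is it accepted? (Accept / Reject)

Reject

No computation consumes all input and empties the stack.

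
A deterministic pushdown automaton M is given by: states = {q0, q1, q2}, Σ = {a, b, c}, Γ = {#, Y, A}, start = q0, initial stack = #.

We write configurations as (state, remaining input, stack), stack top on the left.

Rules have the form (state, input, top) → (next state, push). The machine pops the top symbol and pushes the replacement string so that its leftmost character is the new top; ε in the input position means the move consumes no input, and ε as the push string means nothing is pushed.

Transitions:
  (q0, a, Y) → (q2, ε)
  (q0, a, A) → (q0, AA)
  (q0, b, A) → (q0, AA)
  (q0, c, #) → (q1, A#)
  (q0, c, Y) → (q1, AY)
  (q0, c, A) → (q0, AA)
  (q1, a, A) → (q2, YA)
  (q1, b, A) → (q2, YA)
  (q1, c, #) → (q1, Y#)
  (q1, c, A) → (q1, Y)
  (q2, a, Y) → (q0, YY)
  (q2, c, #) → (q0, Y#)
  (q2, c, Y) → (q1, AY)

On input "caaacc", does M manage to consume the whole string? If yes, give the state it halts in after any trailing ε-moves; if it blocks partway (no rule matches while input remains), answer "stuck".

q1

(q0, caaacc, #)
  read c, top #: go to q1, push A# → (q1, aaacc, A#)
  read a, top A: go to q2, push YA → (q2, aacc, YA#)
  read a, top Y: go to q0, push YY → (q0, acc, YYA#)
  read a, top Y: go to q2, push ε → (q2, cc, YA#)
  read c, top Y: go to q1, push AY → (q1, c, AYA#)
  read c, top A: go to q1, push Y → (q1, ε, YYA#)
All input consumed; M is in state q1.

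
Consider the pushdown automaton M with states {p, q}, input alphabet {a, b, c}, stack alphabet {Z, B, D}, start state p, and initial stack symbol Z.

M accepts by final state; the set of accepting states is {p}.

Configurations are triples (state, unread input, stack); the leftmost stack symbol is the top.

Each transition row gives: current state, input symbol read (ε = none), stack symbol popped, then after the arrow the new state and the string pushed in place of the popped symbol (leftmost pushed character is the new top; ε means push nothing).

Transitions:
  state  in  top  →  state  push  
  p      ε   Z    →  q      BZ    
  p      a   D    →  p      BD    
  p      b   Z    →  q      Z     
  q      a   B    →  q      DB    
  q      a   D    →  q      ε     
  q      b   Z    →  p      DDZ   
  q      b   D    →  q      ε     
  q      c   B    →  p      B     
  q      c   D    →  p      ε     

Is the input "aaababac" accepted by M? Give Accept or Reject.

Accept

One accepting computation: (p, aaababac, Z) ⊢ (q, aaababac, BZ) ⊢ (q, aababac, DBZ) ⊢ (q, ababac, BZ) ⊢ (q, babac, DBZ) ⊢ (q, abac, BZ) ⊢ (q, bac, DBZ) ⊢ (q, ac, BZ) ⊢ (q, c, DBZ) ⊢ (p, ε, BZ)
All input consumed and state p ∈ F.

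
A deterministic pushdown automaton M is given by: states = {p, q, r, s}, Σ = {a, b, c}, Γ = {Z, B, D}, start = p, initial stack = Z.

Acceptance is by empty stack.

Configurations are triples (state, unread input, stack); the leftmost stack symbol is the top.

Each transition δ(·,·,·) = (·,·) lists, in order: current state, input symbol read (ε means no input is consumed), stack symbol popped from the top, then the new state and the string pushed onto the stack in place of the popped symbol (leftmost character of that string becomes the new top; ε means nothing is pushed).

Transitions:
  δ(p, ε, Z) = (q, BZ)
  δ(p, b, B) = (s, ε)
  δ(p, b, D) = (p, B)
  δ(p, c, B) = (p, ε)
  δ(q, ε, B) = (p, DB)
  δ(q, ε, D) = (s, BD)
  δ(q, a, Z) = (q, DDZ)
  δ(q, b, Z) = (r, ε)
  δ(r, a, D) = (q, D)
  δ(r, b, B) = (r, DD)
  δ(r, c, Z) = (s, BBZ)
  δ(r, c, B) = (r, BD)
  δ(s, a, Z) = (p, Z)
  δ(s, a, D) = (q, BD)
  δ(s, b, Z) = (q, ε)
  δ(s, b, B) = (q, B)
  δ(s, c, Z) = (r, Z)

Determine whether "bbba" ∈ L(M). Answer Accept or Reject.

Reject

(p, bbba, Z)
  ε-move, top Z: go to q, push BZ → (q, bbba, BZ)
  ε-move, top B: go to p, push DB → (p, bbba, DBZ)
  read b, top D: go to p, push B → (p, bba, BBZ)
  read b, top B: go to s, push ε → (s, ba, BZ)
  read b, top B: go to q, push B → (q, a, BZ)
  ε-move, top B: go to p, push DB → (p, a, DBZ)
No transition applies at (p, a, DBZ); input not fully consumed.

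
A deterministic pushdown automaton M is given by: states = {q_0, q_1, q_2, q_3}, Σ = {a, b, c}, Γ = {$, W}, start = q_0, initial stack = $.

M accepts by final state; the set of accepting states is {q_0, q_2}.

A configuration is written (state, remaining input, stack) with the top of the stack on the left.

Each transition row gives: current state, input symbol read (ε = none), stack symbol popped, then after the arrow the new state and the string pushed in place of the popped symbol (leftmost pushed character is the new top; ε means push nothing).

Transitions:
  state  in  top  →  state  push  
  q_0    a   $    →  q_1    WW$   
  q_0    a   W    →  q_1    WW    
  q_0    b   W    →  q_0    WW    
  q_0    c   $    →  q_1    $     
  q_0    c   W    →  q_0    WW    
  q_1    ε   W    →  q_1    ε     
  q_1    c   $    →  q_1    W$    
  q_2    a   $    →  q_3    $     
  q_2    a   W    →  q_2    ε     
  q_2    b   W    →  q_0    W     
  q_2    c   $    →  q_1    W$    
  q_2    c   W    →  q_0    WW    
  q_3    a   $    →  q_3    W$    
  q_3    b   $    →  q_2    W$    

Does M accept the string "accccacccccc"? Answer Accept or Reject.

Reject

(q_0, accccacccccc, $)
  read a, top $: go to q_1, push WW$ → (q_1, ccccacccccc, WW$)
  ε-move, top W: go to q_1, push ε → (q_1, ccccacccccc, W$)
  ε-move, top W: go to q_1, push ε → (q_1, ccccacccccc, $)
  read c, top $: go to q_1, push W$ → (q_1, cccacccccc, W$)
  ε-move, top W: go to q_1, push ε → (q_1, cccacccccc, $)
  read c, top $: go to q_1, push W$ → (q_1, ccacccccc, W$)
  ε-move, top W: go to q_1, push ε → (q_1, ccacccccc, $)
  read c, top $: go to q_1, push W$ → (q_1, cacccccc, W$)
  ε-move, top W: go to q_1, push ε → (q_1, cacccccc, $)
  read c, top $: go to q_1, push W$ → (q_1, acccccc, W$)
  ε-move, top W: go to q_1, push ε → (q_1, acccccc, $)
No transition applies at (q_1, acccccc, $); input not fully consumed.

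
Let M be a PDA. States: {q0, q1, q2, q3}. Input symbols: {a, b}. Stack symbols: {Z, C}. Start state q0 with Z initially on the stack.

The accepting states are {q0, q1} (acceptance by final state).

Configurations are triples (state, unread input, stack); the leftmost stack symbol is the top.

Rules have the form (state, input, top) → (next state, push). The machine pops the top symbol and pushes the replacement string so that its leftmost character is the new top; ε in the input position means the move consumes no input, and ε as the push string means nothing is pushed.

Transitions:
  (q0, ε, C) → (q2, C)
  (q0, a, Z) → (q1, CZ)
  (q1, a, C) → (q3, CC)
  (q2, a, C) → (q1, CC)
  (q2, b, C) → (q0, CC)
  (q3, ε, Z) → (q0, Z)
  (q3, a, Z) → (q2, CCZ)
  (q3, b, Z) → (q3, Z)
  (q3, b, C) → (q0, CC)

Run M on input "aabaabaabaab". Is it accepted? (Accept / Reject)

Accept

One accepting computation: (q0, aabaabaabaab, Z) ⊢ (q1, abaabaabaab, CZ) ⊢ (q3, baabaabaab, CCZ) ⊢ (q0, aabaabaab, CCCZ) ⊢ (q2, aabaabaab, CCCZ) ⊢ (q1, abaabaab, CCCCZ) ⊢ (q3, baabaab, CCCCCZ) ⊢ (q0, aabaab, CCCCCCZ) ⊢ (q2, aabaab, CCCCCCZ) ⊢ (q1, abaab, CCCCCCCZ) ⊢ (q3, baab, CCCCCCCCZ) ⊢ (q0, aab, CCCCCCCCCZ) ⊢ (q2, aab, CCCCCCCCCZ) ⊢ (q1, ab, CCCCCCCCCCZ) ⊢ (q3, b, CCCCCCCCCCCZ) ⊢ (q0, ε, CCCCCCCCCCCCZ)
All input consumed and state q0 ∈ F.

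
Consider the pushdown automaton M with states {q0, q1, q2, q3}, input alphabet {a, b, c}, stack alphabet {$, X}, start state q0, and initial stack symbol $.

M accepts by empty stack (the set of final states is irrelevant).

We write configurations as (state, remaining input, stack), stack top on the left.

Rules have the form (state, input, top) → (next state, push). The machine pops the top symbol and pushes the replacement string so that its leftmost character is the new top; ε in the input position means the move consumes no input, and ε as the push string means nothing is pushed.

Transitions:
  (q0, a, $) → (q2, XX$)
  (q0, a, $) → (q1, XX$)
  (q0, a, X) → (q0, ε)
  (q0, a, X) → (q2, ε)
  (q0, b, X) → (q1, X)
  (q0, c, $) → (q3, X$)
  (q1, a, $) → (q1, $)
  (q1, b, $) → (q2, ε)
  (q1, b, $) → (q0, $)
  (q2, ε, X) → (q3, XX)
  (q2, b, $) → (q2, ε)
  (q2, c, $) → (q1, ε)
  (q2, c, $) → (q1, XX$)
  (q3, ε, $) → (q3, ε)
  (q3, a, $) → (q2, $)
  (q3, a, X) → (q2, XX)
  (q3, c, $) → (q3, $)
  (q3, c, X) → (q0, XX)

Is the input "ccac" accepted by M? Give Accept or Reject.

No computation consumes all input and empties the stack.

Reject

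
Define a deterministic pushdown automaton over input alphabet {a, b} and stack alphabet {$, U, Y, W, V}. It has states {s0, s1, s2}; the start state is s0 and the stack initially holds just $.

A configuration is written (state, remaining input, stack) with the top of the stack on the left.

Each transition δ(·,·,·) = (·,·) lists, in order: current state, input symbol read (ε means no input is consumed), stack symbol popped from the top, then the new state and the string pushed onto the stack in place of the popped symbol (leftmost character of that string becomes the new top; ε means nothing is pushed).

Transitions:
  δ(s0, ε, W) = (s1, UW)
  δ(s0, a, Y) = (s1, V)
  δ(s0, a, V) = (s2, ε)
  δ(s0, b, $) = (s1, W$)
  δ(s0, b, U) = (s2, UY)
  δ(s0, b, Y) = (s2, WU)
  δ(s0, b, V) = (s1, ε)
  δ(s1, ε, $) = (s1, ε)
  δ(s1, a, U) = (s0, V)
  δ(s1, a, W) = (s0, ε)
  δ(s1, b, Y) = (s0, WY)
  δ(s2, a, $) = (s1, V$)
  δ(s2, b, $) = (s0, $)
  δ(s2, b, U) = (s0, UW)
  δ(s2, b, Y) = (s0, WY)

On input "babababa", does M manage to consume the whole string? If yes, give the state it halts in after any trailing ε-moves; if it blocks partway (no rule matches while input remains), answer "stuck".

(s0, babababa, $)
  read b, top $: go to s1, push W$ → (s1, abababa, W$)
  read a, top W: go to s0, push ε → (s0, bababa, $)
  read b, top $: go to s1, push W$ → (s1, ababa, W$)
  read a, top W: go to s0, push ε → (s0, baba, $)
  read b, top $: go to s1, push W$ → (s1, aba, W$)
  read a, top W: go to s0, push ε → (s0, ba, $)
  read b, top $: go to s1, push W$ → (s1, a, W$)
  read a, top W: go to s0, push ε → (s0, ε, $)
All input consumed; M is in state s0.

s0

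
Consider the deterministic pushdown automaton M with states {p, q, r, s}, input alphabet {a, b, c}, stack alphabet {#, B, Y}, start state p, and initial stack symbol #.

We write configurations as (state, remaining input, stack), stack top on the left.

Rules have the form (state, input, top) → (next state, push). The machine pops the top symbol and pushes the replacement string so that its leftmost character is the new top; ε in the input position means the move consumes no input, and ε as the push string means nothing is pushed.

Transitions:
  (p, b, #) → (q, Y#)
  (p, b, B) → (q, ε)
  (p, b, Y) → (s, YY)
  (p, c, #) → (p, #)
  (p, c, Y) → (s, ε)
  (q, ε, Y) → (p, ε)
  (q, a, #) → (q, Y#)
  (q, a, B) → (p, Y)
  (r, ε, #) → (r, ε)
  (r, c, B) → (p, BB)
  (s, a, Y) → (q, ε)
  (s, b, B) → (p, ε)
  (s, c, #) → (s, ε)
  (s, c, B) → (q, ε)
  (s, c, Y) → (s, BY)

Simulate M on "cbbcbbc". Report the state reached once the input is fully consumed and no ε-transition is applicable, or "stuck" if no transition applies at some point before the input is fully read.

p

(p, cbbcbbc, #) ⊢ (p, bbcbbc, #) ⊢ (q, bcbbc, Y#) ⊢ (p, bcbbc, #) ⊢ (q, cbbc, Y#) ⊢ (p, cbbc, #) ⊢ (p, bbc, #) ⊢ (q, bc, Y#) ⊢ (p, bc, #) ⊢ (q, c, Y#) ⊢ (p, c, #) ⊢ (p, ε, #)
All input consumed; M is in state p.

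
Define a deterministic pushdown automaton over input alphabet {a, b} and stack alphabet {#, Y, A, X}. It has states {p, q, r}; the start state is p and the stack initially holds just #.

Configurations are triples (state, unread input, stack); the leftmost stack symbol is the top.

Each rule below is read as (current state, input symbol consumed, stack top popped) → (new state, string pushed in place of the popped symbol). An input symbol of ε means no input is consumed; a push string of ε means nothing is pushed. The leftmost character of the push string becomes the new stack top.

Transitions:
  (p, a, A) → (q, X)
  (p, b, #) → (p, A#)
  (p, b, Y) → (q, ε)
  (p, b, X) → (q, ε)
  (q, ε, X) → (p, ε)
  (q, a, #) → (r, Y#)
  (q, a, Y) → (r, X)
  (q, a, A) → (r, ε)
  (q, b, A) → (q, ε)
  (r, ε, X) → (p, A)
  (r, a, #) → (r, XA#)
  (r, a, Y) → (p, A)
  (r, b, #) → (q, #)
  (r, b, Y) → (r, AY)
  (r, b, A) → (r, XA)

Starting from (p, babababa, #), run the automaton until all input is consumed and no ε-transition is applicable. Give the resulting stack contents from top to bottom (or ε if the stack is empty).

#

(p, babababa, #)
  read b, top #: go to p, push A# → (p, abababa, A#)
  read a, top A: go to q, push X → (q, bababa, X#)
  ε-move, top X: go to p, push ε → (p, bababa, #)
  read b, top #: go to p, push A# → (p, ababa, A#)
  read a, top A: go to q, push X → (q, baba, X#)
  ε-move, top X: go to p, push ε → (p, baba, #)
  read b, top #: go to p, push A# → (p, aba, A#)
  read a, top A: go to q, push X → (q, ba, X#)
  ε-move, top X: go to p, push ε → (p, ba, #)
  read b, top #: go to p, push A# → (p, a, A#)
  read a, top A: go to q, push X → (q, ε, X#)
  ε-move, top X: go to p, push ε → (p, ε, #)
All input consumed in state p with stack #.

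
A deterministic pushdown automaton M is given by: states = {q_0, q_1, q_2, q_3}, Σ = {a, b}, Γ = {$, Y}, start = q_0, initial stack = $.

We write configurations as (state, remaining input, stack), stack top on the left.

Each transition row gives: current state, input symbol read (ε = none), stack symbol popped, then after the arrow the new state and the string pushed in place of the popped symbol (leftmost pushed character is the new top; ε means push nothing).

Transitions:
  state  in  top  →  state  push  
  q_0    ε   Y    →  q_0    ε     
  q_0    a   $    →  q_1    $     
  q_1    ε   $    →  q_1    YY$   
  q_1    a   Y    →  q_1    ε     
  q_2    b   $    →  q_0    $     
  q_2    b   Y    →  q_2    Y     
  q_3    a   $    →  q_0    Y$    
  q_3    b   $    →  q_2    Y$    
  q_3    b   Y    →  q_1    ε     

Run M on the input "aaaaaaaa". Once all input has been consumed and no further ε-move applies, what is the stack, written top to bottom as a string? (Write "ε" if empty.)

Y$

(q_0, aaaaaaaa, $)
  read a, top $: go to q_1, push $ → (q_1, aaaaaaa, $)
  ε-move, top $: go to q_1, push YY$ → (q_1, aaaaaaa, YY$)
  read a, top Y: go to q_1, push ε → (q_1, aaaaaa, Y$)
  read a, top Y: go to q_1, push ε → (q_1, aaaaa, $)
  ε-move, top $: go to q_1, push YY$ → (q_1, aaaaa, YY$)
  read a, top Y: go to q_1, push ε → (q_1, aaaa, Y$)
  read a, top Y: go to q_1, push ε → (q_1, aaa, $)
  ε-move, top $: go to q_1, push YY$ → (q_1, aaa, YY$)
  read a, top Y: go to q_1, push ε → (q_1, aa, Y$)
  read a, top Y: go to q_1, push ε → (q_1, a, $)
  ε-move, top $: go to q_1, push YY$ → (q_1, a, YY$)
  read a, top Y: go to q_1, push ε → (q_1, ε, Y$)
All input consumed in state q_1 with stack Y$.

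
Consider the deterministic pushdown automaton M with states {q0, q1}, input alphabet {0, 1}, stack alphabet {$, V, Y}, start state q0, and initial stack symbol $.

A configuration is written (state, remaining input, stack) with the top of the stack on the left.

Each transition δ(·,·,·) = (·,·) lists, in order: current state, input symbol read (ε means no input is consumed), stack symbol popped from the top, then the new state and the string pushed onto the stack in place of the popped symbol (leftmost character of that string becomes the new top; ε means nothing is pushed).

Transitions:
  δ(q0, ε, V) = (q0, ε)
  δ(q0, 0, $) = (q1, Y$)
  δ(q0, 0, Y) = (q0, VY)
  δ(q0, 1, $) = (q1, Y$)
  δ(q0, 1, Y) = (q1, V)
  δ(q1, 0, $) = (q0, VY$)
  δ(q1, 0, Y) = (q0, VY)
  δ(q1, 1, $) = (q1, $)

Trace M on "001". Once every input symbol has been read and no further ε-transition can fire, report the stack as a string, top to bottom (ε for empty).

V$

(q0, 001, $)
  read 0, top $: go to q1, push Y$ → (q1, 01, Y$)
  read 0, top Y: go to q0, push VY → (q0, 1, VY$)
  ε-move, top V: go to q0, push ε → (q0, 1, Y$)
  read 1, top Y: go to q1, push V → (q1, ε, V$)
All input consumed in state q1 with stack V$.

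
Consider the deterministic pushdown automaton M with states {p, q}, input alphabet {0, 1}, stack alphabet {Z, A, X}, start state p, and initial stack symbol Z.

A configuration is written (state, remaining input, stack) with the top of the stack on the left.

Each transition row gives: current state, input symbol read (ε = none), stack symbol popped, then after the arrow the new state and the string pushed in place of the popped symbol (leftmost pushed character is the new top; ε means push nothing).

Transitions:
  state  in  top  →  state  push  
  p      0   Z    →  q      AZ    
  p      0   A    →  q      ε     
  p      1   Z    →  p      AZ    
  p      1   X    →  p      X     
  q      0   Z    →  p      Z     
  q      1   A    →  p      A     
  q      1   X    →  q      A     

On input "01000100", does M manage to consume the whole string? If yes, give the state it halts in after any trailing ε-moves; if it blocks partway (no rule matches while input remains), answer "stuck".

(p, 01000100, Z) ⊢ (q, 1000100, AZ) ⊢ (p, 000100, AZ) ⊢ (q, 00100, Z) ⊢ (p, 0100, Z) ⊢ (q, 100, AZ) ⊢ (p, 00, AZ) ⊢ (q, 0, Z) ⊢ (p, ε, Z)
All input consumed; M is in state p.

p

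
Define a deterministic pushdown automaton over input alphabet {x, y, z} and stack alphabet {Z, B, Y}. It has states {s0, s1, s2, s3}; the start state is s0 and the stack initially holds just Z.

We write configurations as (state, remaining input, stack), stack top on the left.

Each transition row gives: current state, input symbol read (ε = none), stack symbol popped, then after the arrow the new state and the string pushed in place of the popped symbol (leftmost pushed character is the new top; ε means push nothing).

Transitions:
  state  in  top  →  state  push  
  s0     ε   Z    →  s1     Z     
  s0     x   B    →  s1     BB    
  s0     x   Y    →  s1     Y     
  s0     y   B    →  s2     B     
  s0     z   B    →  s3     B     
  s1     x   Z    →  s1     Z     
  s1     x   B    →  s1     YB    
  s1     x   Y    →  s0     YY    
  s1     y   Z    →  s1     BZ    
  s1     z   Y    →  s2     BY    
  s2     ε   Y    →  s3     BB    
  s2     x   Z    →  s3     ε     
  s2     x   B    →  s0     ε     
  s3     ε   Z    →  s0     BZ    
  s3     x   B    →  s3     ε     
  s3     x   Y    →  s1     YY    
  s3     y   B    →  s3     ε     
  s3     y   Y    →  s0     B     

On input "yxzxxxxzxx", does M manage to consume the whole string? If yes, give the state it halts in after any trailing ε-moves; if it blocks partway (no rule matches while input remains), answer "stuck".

s1

(s0, yxzxxxxzxx, Z)
  ε-move, top Z: go to s1, push Z → (s1, yxzxxxxzxx, Z)
  read y, top Z: go to s1, push BZ → (s1, xzxxxxzxx, BZ)
  read x, top B: go to s1, push YB → (s1, zxxxxzxx, YBZ)
  read z, top Y: go to s2, push BY → (s2, xxxxzxx, BYBZ)
  read x, top B: go to s0, push ε → (s0, xxxzxx, YBZ)
  read x, top Y: go to s1, push Y → (s1, xxzxx, YBZ)
  read x, top Y: go to s0, push YY → (s0, xzxx, YYBZ)
  read x, top Y: go to s1, push Y → (s1, zxx, YYBZ)
  read z, top Y: go to s2, push BY → (s2, xx, BYYBZ)
  read x, top B: go to s0, push ε → (s0, x, YYBZ)
  read x, top Y: go to s1, push Y → (s1, ε, YYBZ)
All input consumed; M is in state s1.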